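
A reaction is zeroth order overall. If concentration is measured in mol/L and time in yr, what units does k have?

mol/L·yr⁻¹

Step 1: For overall order n, rate = k × (concentration)^n.
Step 2: Rate has units mol/L·yr⁻¹; concentration term has units (mol/L)^0.
Step 3: k = rate / (concentration)^n, so units of k = (mol/L)^(1-0)·yr⁻¹ = mol/L·yr⁻¹.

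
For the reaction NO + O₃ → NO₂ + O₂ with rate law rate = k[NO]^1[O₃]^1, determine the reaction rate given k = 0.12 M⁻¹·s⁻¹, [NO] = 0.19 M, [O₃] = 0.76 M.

0.01733 M/s

Step 1: The rate law is rate = k[NO]^1[O₃]^1
Step 2: Substitute: rate = 0.12 × (0.19)^1 × (0.76)^1
Step 3: rate = 0.12 × 0.19 × 0.76 = 0.017328 M/s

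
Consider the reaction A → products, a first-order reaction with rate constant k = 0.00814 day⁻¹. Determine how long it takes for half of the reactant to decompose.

85.15 day

Step 1: For a first-order reaction, t₁/₂ = ln(2)/k
Step 2: t₁/₂ = ln(2)/0.00814
Step 3: t₁/₂ = 0.6931/0.00814 = 85.15 day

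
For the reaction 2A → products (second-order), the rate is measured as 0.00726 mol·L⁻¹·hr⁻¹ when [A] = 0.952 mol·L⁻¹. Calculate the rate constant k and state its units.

0.008011 (mol·L⁻¹)⁻¹·hr⁻¹

Step 1: rate = k[A]^2, so k = rate / [A]^2.
Step 2: k = 0.00726 / (0.952)^2 = 0.00726 / 0.9063.
Step 3: k = 0.008011 (mol·L⁻¹)⁻¹·hr⁻¹.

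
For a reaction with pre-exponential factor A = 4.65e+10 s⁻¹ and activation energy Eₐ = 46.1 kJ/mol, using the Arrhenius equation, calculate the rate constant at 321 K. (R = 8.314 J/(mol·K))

1.46e+03 s⁻¹

Step 1: Use the Arrhenius equation: k = A × exp(-Eₐ/RT)
Step 2: Convert Eₐ to J/mol: 46.1 kJ/mol = 46100 J/mol
Step 3: Calculate the exponent: -Eₐ/(RT) = -46100/(8.314 × 321) = -17.27372
Step 4: k = 4.65e+10 × exp(-17.27372)
Step 5: k = 4.65e+10 × 3.14861e-08 = 1.4641e+03 s⁻¹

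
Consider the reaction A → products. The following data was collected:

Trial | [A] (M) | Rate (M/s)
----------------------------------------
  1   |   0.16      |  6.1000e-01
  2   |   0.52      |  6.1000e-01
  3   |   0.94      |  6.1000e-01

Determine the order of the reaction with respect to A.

zeroth order (0)

Step 1: Compare trials - when concentration changes, rate stays constant.
Step 2: rate₂/rate₁ = 6.1000e-01/6.1000e-01 = 1
Step 3: [A]₂/[A]₁ = 0.52/0.16 = 3.25
Step 4: Since rate ratio ≈ (conc ratio)^0, the reaction is zeroth order.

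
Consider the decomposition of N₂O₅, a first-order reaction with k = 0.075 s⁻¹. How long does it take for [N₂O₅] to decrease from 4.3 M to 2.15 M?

9.242 s

Step 1: For first-order: t = ln([N₂O₅]₀/[N₂O₅])/k
Step 2: t = ln(4.3/2.15)/0.075
Step 3: t = ln(2)/0.075
Step 4: t = 0.6931/0.075 = 9.242 s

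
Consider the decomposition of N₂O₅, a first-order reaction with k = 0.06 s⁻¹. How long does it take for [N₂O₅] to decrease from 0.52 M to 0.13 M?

23.1 s

Step 1: For first-order: t = ln([N₂O₅]₀/[N₂O₅])/k
Step 2: t = ln(0.52/0.13)/0.06
Step 3: t = ln(4)/0.06
Step 4: t = 1.386/0.06 = 23.1 s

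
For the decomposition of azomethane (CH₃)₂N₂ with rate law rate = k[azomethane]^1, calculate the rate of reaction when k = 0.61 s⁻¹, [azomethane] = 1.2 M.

0.732 M/s

Step 1: Identify the rate law: rate = k[azomethane]^1
Step 2: Substitute values: rate = 0.61 × (1.2)^1
Step 3: Calculate: rate = 0.61 × 1.2 = 0.732 M/s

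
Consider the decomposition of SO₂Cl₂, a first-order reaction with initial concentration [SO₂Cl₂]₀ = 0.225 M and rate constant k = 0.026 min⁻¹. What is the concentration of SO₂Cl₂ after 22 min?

0.127 M

Step 1: For a first-order reaction: [SO₂Cl₂] = [SO₂Cl₂]₀ × e^(-kt)
Step 2: [SO₂Cl₂] = 0.225 × e^(-0.026 × 22)
Step 3: [SO₂Cl₂] = 0.225 × e^(-0.572)
Step 4: [SO₂Cl₂] = 0.225 × 0.564396 = 0.127 M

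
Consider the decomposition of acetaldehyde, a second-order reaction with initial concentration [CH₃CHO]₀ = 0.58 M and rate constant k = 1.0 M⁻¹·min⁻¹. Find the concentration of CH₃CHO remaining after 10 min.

0.08529 M

Step 1: For a second-order reaction: 1/[CH₃CHO] = 1/[CH₃CHO]₀ + kt
Step 2: 1/[CH₃CHO] = 1/0.58 + 1.0 × 10
Step 3: 1/[CH₃CHO] = 1.724 + 10 = 11.72
Step 4: [CH₃CHO] = 1/11.72 = 0.08529 M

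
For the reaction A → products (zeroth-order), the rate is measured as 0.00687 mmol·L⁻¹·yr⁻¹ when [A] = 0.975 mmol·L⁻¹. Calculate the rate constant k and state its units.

0.00687 mmol·L⁻¹·yr⁻¹

Step 1: For a zeroth-order reaction, rate = k (independent of concentration).
Step 2: k = rate = 0.00687 mmol·L⁻¹·yr⁻¹.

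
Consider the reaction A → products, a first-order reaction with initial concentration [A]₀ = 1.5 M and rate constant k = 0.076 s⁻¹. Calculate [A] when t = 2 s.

1.288 M

Step 1: For a first-order reaction: [A] = [A]₀ × e^(-kt)
Step 2: [A] = 1.5 × e^(-0.076 × 2)
Step 3: [A] = 1.5 × e^(-0.152)
Step 4: [A] = 1.5 × 0.858988 = 1.288 M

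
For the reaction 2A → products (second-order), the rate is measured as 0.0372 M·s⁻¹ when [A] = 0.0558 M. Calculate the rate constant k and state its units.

11.95 M⁻¹·s⁻¹

Step 1: rate = k[A]^2, so k = rate / [A]^2.
Step 2: k = 0.0372 / (0.0558)^2 = 0.0372 / 0.003114.
Step 3: k = 11.95 M⁻¹·s⁻¹.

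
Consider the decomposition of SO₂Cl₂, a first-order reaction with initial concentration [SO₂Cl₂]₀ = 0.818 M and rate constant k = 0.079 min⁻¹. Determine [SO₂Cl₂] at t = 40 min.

0.0347 M

Step 1: For a first-order reaction: [SO₂Cl₂] = [SO₂Cl₂]₀ × e^(-kt)
Step 2: [SO₂Cl₂] = 0.818 × e^(-0.079 × 40)
Step 3: [SO₂Cl₂] = 0.818 × e^(-3.16)
Step 4: [SO₂Cl₂] = 0.818 × 0.0424257 = 0.0347 M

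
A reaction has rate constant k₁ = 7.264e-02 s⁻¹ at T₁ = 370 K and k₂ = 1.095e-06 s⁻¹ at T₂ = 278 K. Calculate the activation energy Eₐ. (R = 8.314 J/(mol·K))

103.2 kJ/mol

Step 1: Use the two-temperature Arrhenius form: ln(k₂/k₁) = -Eₐ/R × (1/T₂ - 1/T₁)
Step 2: ln(k₂/k₁) = ln(1.095e-06/7.264e-02) = ln(1.50743e-05) = -11.1025
Step 3: 1/T₂ - 1/T₁ = 1/278 - 1/370 = 8.944196e-04 K⁻¹
Step 4: Eₐ = -R × ln(k₂/k₁) / (1/T₂ - 1/T₁) = -8.314 × -11.1025 / 8.944196e-04
Step 5: Eₐ = 1.0320e+05 J/mol = 103.2 kJ/mol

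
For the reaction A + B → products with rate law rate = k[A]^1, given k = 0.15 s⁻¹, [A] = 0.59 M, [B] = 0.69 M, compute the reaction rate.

0.0885 M/s

Step 1: The rate law is rate = k[A]^1
Step 2: Note that the rate does not depend on [B] (zero order in B).
Step 3: rate = 0.15 × (0.59)^1 = 0.0885 M/s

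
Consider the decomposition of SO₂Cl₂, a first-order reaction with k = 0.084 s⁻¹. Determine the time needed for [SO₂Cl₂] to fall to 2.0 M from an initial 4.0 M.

8.252 s

Step 1: For first-order: t = ln([SO₂Cl₂]₀/[SO₂Cl₂])/k
Step 2: t = ln(4.0/2.0)/0.084
Step 3: t = ln(2)/0.084
Step 4: t = 0.6931/0.084 = 8.252 s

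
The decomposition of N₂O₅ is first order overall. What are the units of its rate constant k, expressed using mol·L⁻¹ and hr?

hr⁻¹

Step 1: For overall order n, rate = k × (concentration)^n.
Step 2: Rate has units mol·L⁻¹·hr⁻¹; concentration term has units (mol·L⁻¹)^1.
Step 3: k = rate / (concentration)^n, so units of k = (mol·L⁻¹)^(1-1)·hr⁻¹ = hr⁻¹.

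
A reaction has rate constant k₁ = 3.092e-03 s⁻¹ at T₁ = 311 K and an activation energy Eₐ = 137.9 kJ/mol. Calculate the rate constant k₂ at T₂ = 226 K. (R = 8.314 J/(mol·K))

6.009e-12 s⁻¹

Step 1: Use the two-temperature Arrhenius form: ln(k₂/k₁) = -Eₐ/R × (1/T₂ - 1/T₁)
Step 2: Convert Eₐ to J/mol: 137.9 kJ/mol = 137900 J/mol
Step 3: 1/T₂ - 1/T₁ = 1/226 - 1/311 = 1.209345e-03 K⁻¹
Step 4: ln(k₂/k₁) = -137900/8.314 × 1.209345e-03 = -20.05878
Step 5: k₂ = k₁ × exp(-20.05878) = 3.092e-03 × 1.94349e-09 = 6.009e-12 s⁻¹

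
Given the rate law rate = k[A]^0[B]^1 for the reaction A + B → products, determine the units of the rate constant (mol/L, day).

day⁻¹

Step 1: Overall order = 0 + 1 = 1.
Step 2: rate has units mol/L·day⁻¹; [A]^0[B]^1 has units (mol/L)^1.
Step 3: k = rate/([A]^0[B]^1), so units of k = (mol/L)^(1-1)·day⁻¹ = day⁻¹.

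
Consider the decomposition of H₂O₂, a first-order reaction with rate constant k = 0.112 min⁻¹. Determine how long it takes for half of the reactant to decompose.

6.189 min

Step 1: For a first-order reaction, t₁/₂ = ln(2)/k
Step 2: t₁/₂ = ln(2)/0.112
Step 3: t₁/₂ = 0.6931/0.112 = 6.189 min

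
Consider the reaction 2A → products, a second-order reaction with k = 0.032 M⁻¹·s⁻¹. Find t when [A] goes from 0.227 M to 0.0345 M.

768.1 s

Step 1: For second-order: t = (1/[A] - 1/[A]₀)/k
Step 2: t = (1/0.0345 - 1/0.227)/0.032
Step 3: t = (28.99 - 4.405)/0.032
Step 4: t = 24.58/0.032 = 768.1 s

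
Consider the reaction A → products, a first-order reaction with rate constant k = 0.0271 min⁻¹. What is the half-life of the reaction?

25.58 min

Step 1: For a first-order reaction, t₁/₂ = ln(2)/k
Step 2: t₁/₂ = ln(2)/0.0271
Step 3: t₁/₂ = 0.6931/0.0271 = 25.58 min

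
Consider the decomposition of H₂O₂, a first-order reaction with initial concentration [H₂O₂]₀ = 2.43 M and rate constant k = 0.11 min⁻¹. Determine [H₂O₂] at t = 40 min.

0.02983 M

Step 1: For a first-order reaction: [H₂O₂] = [H₂O₂]₀ × e^(-kt)
Step 2: [H₂O₂] = 2.43 × e^(-0.11 × 40)
Step 3: [H₂O₂] = 2.43 × e^(-4.4)
Step 4: [H₂O₂] = 2.43 × 0.0122773 = 0.02983 M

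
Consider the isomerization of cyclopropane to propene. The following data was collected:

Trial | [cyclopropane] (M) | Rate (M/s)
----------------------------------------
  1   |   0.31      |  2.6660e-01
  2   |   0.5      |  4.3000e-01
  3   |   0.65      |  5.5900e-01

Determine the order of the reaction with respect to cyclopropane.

first order (1)

Step 1: Compare trials to find order n where rate₂/rate₁ = ([cyclopropane]₂/[cyclopropane]₁)^n
Step 2: rate₂/rate₁ = 4.3000e-01/2.6660e-01 = 1.613
Step 3: [cyclopropane]₂/[cyclopropane]₁ = 0.5/0.31 = 1.613
Step 4: n = ln(1.613)/ln(1.613) = 1.00 ≈ 1
Step 5: The reaction is first order in cyclopropane.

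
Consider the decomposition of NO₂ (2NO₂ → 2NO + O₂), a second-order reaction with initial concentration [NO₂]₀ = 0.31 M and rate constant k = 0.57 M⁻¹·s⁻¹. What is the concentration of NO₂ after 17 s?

0.07742 M

Step 1: For a second-order reaction: 1/[NO₂] = 1/[NO₂]₀ + kt
Step 2: 1/[NO₂] = 1/0.31 + 0.57 × 17
Step 3: 1/[NO₂] = 3.226 + 9.69 = 12.92
Step 4: [NO₂] = 1/12.92 = 0.07742 M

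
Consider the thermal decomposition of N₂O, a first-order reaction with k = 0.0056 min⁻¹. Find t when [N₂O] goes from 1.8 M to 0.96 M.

112.3 min

Step 1: For first-order: t = ln([N₂O]₀/[N₂O])/k
Step 2: t = ln(1.8/0.96)/0.0056
Step 3: t = ln(1.875)/0.0056
Step 4: t = 0.6286/0.0056 = 112.3 min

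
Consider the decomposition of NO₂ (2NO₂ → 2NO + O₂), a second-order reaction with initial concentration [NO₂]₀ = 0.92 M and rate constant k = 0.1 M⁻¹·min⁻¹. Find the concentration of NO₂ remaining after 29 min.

0.2508 M

Step 1: For a second-order reaction: 1/[NO₂] = 1/[NO₂]₀ + kt
Step 2: 1/[NO₂] = 1/0.92 + 0.1 × 29
Step 3: 1/[NO₂] = 1.087 + 2.9 = 3.987
Step 4: [NO₂] = 1/3.987 = 0.2508 M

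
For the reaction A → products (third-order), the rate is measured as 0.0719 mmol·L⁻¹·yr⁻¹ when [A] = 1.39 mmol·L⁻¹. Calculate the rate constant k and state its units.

0.02677 (mmol·L⁻¹)⁻²·yr⁻¹

Step 1: rate = k[A]^3, so k = rate / [A]^3.
Step 2: k = 0.0719 / (1.39)^3 = 0.0719 / 2.686.
Step 3: k = 0.02677 (mmol·L⁻¹)⁻²·yr⁻¹.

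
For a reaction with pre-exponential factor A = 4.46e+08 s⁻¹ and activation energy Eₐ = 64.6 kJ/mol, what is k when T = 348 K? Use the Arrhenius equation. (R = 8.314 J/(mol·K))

8.97e-02 s⁻¹

Step 1: Use the Arrhenius equation: k = A × exp(-Eₐ/RT)
Step 2: Convert Eₐ to J/mol: 64.6 kJ/mol = 64600 J/mol
Step 3: Calculate the exponent: -Eₐ/(RT) = -64600/(8.314 × 348) = -22.32766
Step 4: k = 4.46e+08 × exp(-22.32766)
Step 5: k = 4.46e+08 × 2.01011e-10 = 8.9651e-02 s⁻¹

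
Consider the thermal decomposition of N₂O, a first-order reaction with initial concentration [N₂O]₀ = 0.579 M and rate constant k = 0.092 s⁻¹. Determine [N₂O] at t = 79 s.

0.0004039 M

Step 1: For a first-order reaction: [N₂O] = [N₂O]₀ × e^(-kt)
Step 2: [N₂O] = 0.579 × e^(-0.092 × 79)
Step 3: [N₂O] = 0.579 × e^(-7.268)
Step 4: [N₂O] = 0.579 × 0.000697506 = 0.0004039 M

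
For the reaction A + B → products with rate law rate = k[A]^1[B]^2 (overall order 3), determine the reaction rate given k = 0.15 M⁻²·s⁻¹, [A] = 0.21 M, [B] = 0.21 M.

0.001389 M/s

Step 1: The rate law is rate = k[A]^1[B]^2, overall order = 1+2 = 3
Step 2: Substitute values: rate = 0.15 × (0.21)^1 × (0.21)^2
Step 3: rate = 0.15 × 0.21 × 0.0441 = 0.00138915 M/s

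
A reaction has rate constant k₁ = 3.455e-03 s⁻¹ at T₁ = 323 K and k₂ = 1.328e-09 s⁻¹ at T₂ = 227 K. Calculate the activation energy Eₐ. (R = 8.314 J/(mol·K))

93.8 kJ/mol

Step 1: Use the two-temperature Arrhenius form: ln(k₂/k₁) = -Eₐ/R × (1/T₂ - 1/T₁)
Step 2: ln(k₂/k₁) = ln(1.328e-09/3.455e-03) = ln(3.8437e-07) = -14.7717
Step 3: 1/T₂ - 1/T₁ = 1/227 - 1/323 = 1.309311e-03 K⁻¹
Step 4: Eₐ = -R × ln(k₂/k₁) / (1/T₂ - 1/T₁) = -8.314 × -14.7717 / 1.309311e-03
Step 5: Eₐ = 9.3799e+04 J/mol = 93.8 kJ/mol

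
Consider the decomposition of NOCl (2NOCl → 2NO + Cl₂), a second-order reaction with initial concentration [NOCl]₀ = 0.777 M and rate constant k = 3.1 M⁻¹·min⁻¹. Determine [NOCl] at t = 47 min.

0.006803 M

Step 1: For a second-order reaction: 1/[NOCl] = 1/[NOCl]₀ + kt
Step 2: 1/[NOCl] = 1/0.777 + 3.1 × 47
Step 3: 1/[NOCl] = 1.287 + 145.7 = 147
Step 4: [NOCl] = 1/147 = 0.006803 M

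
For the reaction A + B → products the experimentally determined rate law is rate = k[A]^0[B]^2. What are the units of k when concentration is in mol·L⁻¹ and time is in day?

(mol·L⁻¹)⁻¹·day⁻¹

Step 1: Overall order = 0 + 2 = 2.
Step 2: rate has units mol·L⁻¹·day⁻¹; [A]^0[B]^2 has units (mol·L⁻¹)^2.
Step 3: k = rate/([A]^0[B]^2), so units of k = (mol·L⁻¹)^(1-2)·day⁻¹ = (mol·L⁻¹)⁻¹·day⁻¹.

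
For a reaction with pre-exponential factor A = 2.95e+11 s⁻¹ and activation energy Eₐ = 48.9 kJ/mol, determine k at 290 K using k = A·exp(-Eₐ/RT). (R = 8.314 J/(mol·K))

4.59e+02 s⁻¹

Step 1: Use the Arrhenius equation: k = A × exp(-Eₐ/RT)
Step 2: Convert Eₐ to J/mol: 48.9 kJ/mol = 48900 J/mol
Step 3: Calculate the exponent: -Eₐ/(RT) = -48900/(8.314 × 290) = -20.28154
Step 4: k = 2.95e+11 × exp(-20.28154)
Step 5: k = 2.95e+11 × 1.55539e-09 = 4.5884e+02 s⁻¹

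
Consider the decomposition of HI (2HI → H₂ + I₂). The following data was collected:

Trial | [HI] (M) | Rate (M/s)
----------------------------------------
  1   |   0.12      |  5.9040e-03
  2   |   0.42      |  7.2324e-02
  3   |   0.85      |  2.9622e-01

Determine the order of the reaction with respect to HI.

second order (2)

Step 1: Compare trials to find order n where rate₂/rate₁ = ([HI]₂/[HI]₁)^n
Step 2: rate₂/rate₁ = 7.2324e-02/5.9040e-03 = 12.25
Step 3: [HI]₂/[HI]₁ = 0.42/0.12 = 3.5
Step 4: n = ln(12.25)/ln(3.5) = 2.00 ≈ 2
Step 5: The reaction is second order in HI.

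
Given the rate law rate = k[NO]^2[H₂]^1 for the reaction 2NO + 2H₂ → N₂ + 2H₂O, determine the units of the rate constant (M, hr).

M⁻²·hr⁻¹

Step 1: Overall order = 2 + 1 = 3.
Step 2: rate has units M·hr⁻¹; [NO]^2[H₂]^1 has units M^3.
Step 3: k = rate/([NO]^2[H₂]^1), so units of k = M^(1-3)·hr⁻¹ = M⁻²·hr⁻¹.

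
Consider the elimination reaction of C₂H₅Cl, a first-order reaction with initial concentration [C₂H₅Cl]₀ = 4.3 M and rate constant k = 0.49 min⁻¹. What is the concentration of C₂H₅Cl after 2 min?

1.614 M

Step 1: For a first-order reaction: [C₂H₅Cl] = [C₂H₅Cl]₀ × e^(-kt)
Step 2: [C₂H₅Cl] = 4.3 × e^(-0.49 × 2)
Step 3: [C₂H₅Cl] = 4.3 × e^(-0.98)
Step 4: [C₂H₅Cl] = 4.3 × 0.375311 = 1.614 M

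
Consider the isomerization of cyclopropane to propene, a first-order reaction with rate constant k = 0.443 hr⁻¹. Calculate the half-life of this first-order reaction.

1.565 hr

Step 1: For a first-order reaction, t₁/₂ = ln(2)/k
Step 2: t₁/₂ = ln(2)/0.443
Step 3: t₁/₂ = 0.6931/0.443 = 1.565 hr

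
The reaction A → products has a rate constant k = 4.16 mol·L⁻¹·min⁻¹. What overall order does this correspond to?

zeroth order (0)

Step 1: The units of k for an nth-order reaction are (concentration)^(1-n)·(time)⁻¹.
Step 2: Here k has units mol·L⁻¹·min⁻¹, so the concentration exponent is 1.
Step 3: 1 - n = 1 ⇒ n = 0. The reaction is zeroth order.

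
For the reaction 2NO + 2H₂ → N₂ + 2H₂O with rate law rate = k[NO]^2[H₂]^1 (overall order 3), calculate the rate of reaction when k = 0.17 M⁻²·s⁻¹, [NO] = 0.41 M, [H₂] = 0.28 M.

0.008002 M/s

Step 1: The rate law is rate = k[NO]^2[H₂]^1, overall order = 2+1 = 3
Step 2: Substitute values: rate = 0.17 × (0.41)^2 × (0.28)^1
Step 3: rate = 0.17 × 0.1681 × 0.28 = 0.00800156 M/s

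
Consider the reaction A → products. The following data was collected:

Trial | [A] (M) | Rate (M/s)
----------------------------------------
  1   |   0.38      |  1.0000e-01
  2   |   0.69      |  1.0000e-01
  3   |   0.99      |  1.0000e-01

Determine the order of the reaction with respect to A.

zeroth order (0)

Step 1: Compare trials - when concentration changes, rate stays constant.
Step 2: rate₂/rate₁ = 1.0000e-01/1.0000e-01 = 1
Step 3: [A]₂/[A]₁ = 0.69/0.38 = 1.816
Step 4: Since rate ratio ≈ (conc ratio)^0, the reaction is zeroth order.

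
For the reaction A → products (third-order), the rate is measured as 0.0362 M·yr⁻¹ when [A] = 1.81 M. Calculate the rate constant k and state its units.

0.006105 M⁻²·yr⁻¹

Step 1: rate = k[A]^3, so k = rate / [A]^3.
Step 2: k = 0.0362 / (1.81)^3 = 0.0362 / 5.93.
Step 3: k = 0.006105 M⁻²·yr⁻¹.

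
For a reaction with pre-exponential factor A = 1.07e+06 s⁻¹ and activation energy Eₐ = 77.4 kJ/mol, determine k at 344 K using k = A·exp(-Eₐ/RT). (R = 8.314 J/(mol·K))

1.89e-06 s⁻¹

Step 1: Use the Arrhenius equation: k = A × exp(-Eₐ/RT)
Step 2: Convert Eₐ to J/mol: 77.4 kJ/mol = 77400 J/mol
Step 3: Calculate the exponent: -Eₐ/(RT) = -77400/(8.314 × 344) = -27.06279
Step 4: k = 1.07e+06 × exp(-27.06279)
Step 5: k = 1.07e+06 × 1.76514e-12 = 1.8887e-06 s⁻¹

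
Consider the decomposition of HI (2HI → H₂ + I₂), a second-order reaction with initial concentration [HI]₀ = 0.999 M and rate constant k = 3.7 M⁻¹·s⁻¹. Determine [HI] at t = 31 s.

0.008643 M

Step 1: For a second-order reaction: 1/[HI] = 1/[HI]₀ + kt
Step 2: 1/[HI] = 1/0.999 + 3.7 × 31
Step 3: 1/[HI] = 1.001 + 114.7 = 115.7
Step 4: [HI] = 1/115.7 = 0.008643 M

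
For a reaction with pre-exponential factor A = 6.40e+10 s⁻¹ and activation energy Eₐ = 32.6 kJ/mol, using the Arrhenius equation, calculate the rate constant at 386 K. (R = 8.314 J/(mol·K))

2.48e+06 s⁻¹

Step 1: Use the Arrhenius equation: k = A × exp(-Eₐ/RT)
Step 2: Convert Eₐ to J/mol: 32.6 kJ/mol = 32600 J/mol
Step 3: Calculate the exponent: -Eₐ/(RT) = -32600/(8.314 × 386) = -10.15828
Step 4: k = 6.40e+10 × exp(-10.15828)
Step 5: k = 6.40e+10 × 3.87539e-05 = 2.4802e+06 s⁻¹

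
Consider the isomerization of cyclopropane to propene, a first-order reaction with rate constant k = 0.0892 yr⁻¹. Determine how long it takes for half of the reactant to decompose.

7.771 yr

Step 1: For a first-order reaction, t₁/₂ = ln(2)/k
Step 2: t₁/₂ = ln(2)/0.0892
Step 3: t₁/₂ = 0.6931/0.0892 = 7.771 yr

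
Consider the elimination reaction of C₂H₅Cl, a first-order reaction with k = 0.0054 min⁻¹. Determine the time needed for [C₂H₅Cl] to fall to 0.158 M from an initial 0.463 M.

199.1 min

Step 1: For first-order: t = ln([C₂H₅Cl]₀/[C₂H₅Cl])/k
Step 2: t = ln(0.463/0.158)/0.0054
Step 3: t = ln(2.93)/0.0054
Step 4: t = 1.075/0.0054 = 199.1 min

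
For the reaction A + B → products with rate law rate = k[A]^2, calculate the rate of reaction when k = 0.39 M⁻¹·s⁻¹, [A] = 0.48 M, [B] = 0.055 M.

0.08986 M/s

Step 1: The rate law is rate = k[A]^2
Step 2: Note that the rate does not depend on [B] (zero order in B).
Step 3: rate = 0.39 × (0.48)^2 = 0.089856 M/s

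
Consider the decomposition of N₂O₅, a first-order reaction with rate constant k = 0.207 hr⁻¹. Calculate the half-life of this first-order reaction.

3.349 hr

Step 1: For a first-order reaction, t₁/₂ = ln(2)/k
Step 2: t₁/₂ = ln(2)/0.207
Step 3: t₁/₂ = 0.6931/0.207 = 3.349 hr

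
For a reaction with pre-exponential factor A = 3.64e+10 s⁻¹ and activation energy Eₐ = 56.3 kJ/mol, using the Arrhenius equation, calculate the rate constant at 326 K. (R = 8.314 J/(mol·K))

3.47e+01 s⁻¹

Step 1: Use the Arrhenius equation: k = A × exp(-Eₐ/RT)
Step 2: Convert Eₐ to J/mol: 56.3 kJ/mol = 56300 J/mol
Step 3: Calculate the exponent: -Eₐ/(RT) = -56300/(8.314 × 326) = -20.77212
Step 4: k = 3.64e+10 × exp(-20.77212)
Step 5: k = 3.64e+10 × 9.52320e-10 = 3.4664e+01 s⁻¹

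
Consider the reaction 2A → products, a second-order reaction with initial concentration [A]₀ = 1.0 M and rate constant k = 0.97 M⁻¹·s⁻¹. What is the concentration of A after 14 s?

0.06859 M

Step 1: For a second-order reaction: 1/[A] = 1/[A]₀ + kt
Step 2: 1/[A] = 1/1.0 + 0.97 × 14
Step 3: 1/[A] = 1 + 13.58 = 14.58
Step 4: [A] = 1/14.58 = 0.06859 M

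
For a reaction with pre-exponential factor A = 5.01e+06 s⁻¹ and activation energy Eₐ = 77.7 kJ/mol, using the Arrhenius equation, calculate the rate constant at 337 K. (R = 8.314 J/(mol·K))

4.53e-06 s⁻¹

Step 1: Use the Arrhenius equation: k = A × exp(-Eₐ/RT)
Step 2: Convert Eₐ to J/mol: 77.7 kJ/mol = 77700 J/mol
Step 3: Calculate the exponent: -Eₐ/(RT) = -77700/(8.314 × 337) = -27.73199
Step 4: k = 5.01e+06 × exp(-27.73199)
Step 5: k = 5.01e+06 × 9.03961e-13 = 4.5288e-06 s⁻¹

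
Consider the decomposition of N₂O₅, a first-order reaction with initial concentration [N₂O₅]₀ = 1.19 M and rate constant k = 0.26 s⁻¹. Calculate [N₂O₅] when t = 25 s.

0.001789 M

Step 1: For a first-order reaction: [N₂O₅] = [N₂O₅]₀ × e^(-kt)
Step 2: [N₂O₅] = 1.19 × e^(-0.26 × 25)
Step 3: [N₂O₅] = 1.19 × e^(-6.5)
Step 4: [N₂O₅] = 1.19 × 0.00150344 = 0.001789 M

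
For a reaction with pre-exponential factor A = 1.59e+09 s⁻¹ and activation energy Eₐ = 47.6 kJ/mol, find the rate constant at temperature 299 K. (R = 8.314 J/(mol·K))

7.68e+00 s⁻¹

Step 1: Use the Arrhenius equation: k = A × exp(-Eₐ/RT)
Step 2: Convert Eₐ to J/mol: 47.6 kJ/mol = 47600 J/mol
Step 3: Calculate the exponent: -Eₐ/(RT) = -47600/(8.314 × 299) = -19.14810
Step 4: k = 1.59e+09 × exp(-19.14810)
Step 5: k = 1.59e+09 × 4.83154e-09 = 7.6821e+00 s⁻¹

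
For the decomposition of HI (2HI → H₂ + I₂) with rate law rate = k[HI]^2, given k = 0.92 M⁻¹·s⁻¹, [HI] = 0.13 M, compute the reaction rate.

0.01555 M/s

Step 1: Identify the rate law: rate = k[HI]^2
Step 2: Substitute values: rate = 0.92 × (0.13)^2
Step 3: Calculate: rate = 0.92 × 0.0169 = 0.015548 M/s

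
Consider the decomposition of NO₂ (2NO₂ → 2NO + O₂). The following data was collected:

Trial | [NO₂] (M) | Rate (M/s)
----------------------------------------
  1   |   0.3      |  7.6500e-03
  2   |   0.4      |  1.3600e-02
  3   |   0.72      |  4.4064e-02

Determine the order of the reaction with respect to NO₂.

second order (2)

Step 1: Compare trials to find order n where rate₂/rate₁ = ([NO₂]₂/[NO₂]₁)^n
Step 2: rate₂/rate₁ = 1.3600e-02/7.6500e-03 = 1.778
Step 3: [NO₂]₂/[NO₂]₁ = 0.4/0.3 = 1.333
Step 4: n = ln(1.778)/ln(1.333) = 2.00 ≈ 2
Step 5: The reaction is second order in NO₂.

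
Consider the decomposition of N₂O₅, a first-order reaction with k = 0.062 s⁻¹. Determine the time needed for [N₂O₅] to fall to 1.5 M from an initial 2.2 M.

6.177 s

Step 1: For first-order: t = ln([N₂O₅]₀/[N₂O₅])/k
Step 2: t = ln(2.2/1.5)/0.062
Step 3: t = ln(1.467)/0.062
Step 4: t = 0.383/0.062 = 6.177 s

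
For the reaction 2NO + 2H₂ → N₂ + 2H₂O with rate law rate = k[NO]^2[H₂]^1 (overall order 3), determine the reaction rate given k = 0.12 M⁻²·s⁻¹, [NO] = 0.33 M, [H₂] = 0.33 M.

0.004312 M/s

Step 1: The rate law is rate = k[NO]^2[H₂]^1, overall order = 2+1 = 3
Step 2: Substitute values: rate = 0.12 × (0.33)^2 × (0.33)^1
Step 3: rate = 0.12 × 0.1089 × 0.33 = 0.00431244 M/s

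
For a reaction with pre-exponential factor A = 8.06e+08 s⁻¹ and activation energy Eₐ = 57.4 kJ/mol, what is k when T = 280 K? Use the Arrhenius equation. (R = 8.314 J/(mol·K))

1.58e-02 s⁻¹

Step 1: Use the Arrhenius equation: k = A × exp(-Eₐ/RT)
Step 2: Convert Eₐ to J/mol: 57.4 kJ/mol = 57400 J/mol
Step 3: Calculate the exponent: -Eₐ/(RT) = -57400/(8.314 × 280) = -24.65720
Step 4: k = 8.06e+08 × exp(-24.65720)
Step 5: k = 8.06e+08 × 1.95665e-11 = 1.5771e-02 s⁻¹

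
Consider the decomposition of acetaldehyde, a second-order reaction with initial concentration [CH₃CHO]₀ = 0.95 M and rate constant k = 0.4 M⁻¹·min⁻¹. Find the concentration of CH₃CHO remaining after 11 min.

0.1834 M

Step 1: For a second-order reaction: 1/[CH₃CHO] = 1/[CH₃CHO]₀ + kt
Step 2: 1/[CH₃CHO] = 1/0.95 + 0.4 × 11
Step 3: 1/[CH₃CHO] = 1.053 + 4.4 = 5.453
Step 4: [CH₃CHO] = 1/5.453 = 0.1834 M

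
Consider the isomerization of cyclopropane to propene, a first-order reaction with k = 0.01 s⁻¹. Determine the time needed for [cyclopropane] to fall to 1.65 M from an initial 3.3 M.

69.31 s

Step 1: For first-order: t = ln([cyclopropane]₀/[cyclopropane])/k
Step 2: t = ln(3.3/1.65)/0.01
Step 3: t = ln(2)/0.01
Step 4: t = 0.6931/0.01 = 69.31 s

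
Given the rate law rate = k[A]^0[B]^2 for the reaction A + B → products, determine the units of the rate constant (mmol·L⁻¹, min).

(mmol·L⁻¹)⁻¹·min⁻¹

Step 1: Overall order = 0 + 2 = 2.
Step 2: rate has units mmol·L⁻¹·min⁻¹; [A]^0[B]^2 has units (mmol·L⁻¹)^2.
Step 3: k = rate/([A]^0[B]^2), so units of k = (mmol·L⁻¹)^(1-2)·min⁻¹ = (mmol·L⁻¹)⁻¹·min⁻¹.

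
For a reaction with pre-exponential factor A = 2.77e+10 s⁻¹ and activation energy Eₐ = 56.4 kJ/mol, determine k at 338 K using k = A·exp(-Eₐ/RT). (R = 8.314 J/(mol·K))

5.32e+01 s⁻¹

Step 1: Use the Arrhenius equation: k = A × exp(-Eₐ/RT)
Step 2: Convert Eₐ to J/mol: 56.4 kJ/mol = 56400 J/mol
Step 3: Calculate the exponent: -Eₐ/(RT) = -56400/(8.314 × 338) = -20.07023
Step 4: k = 2.77e+10 × exp(-20.07023)
Step 5: k = 2.77e+10 × 1.92136e-09 = 5.3222e+01 s⁻¹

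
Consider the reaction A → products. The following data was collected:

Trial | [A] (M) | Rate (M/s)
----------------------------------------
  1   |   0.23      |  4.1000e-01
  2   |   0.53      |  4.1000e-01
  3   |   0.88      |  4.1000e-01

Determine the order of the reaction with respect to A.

zeroth order (0)

Step 1: Compare trials - when concentration changes, rate stays constant.
Step 2: rate₂/rate₁ = 4.1000e-01/4.1000e-01 = 1
Step 3: [A]₂/[A]₁ = 0.53/0.23 = 2.304
Step 4: Since rate ratio ≈ (conc ratio)^0, the reaction is zeroth order.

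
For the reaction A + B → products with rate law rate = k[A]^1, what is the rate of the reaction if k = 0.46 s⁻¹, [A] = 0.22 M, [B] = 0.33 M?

0.1012 M/s

Step 1: The rate law is rate = k[A]^1
Step 2: Note that the rate does not depend on [B] (zero order in B).
Step 3: rate = 0.46 × (0.22)^1 = 0.1012 M/s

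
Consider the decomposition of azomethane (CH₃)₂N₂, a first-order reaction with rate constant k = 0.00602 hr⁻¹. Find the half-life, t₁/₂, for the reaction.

115.1 hr

Step 1: For a first-order reaction, t₁/₂ = ln(2)/k
Step 2: t₁/₂ = ln(2)/0.00602
Step 3: t₁/₂ = 0.6931/0.00602 = 115.1 hr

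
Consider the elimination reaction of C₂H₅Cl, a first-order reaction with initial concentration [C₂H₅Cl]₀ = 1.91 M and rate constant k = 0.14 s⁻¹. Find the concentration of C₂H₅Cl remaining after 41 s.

0.00614 M

Step 1: For a first-order reaction: [C₂H₅Cl] = [C₂H₅Cl]₀ × e^(-kt)
Step 2: [C₂H₅Cl] = 1.91 × e^(-0.14 × 41)
Step 3: [C₂H₅Cl] = 1.91 × e^(-5.74)
Step 4: [C₂H₅Cl] = 1.91 × 0.00321477 = 0.00614 M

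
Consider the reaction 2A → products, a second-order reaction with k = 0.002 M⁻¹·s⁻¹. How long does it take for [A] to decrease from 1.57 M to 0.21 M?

2062 s

Step 1: For second-order: t = (1/[A] - 1/[A]₀)/k
Step 2: t = (1/0.21 - 1/1.57)/0.002
Step 3: t = (4.762 - 0.6369)/0.002
Step 4: t = 4.125/0.002 = 2062 s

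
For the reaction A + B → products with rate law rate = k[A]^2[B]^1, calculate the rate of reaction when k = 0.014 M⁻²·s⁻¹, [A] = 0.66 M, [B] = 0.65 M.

0.003964 M/s

Step 1: The rate law is rate = k[A]^2[B]^1
Step 2: Substitute: rate = 0.014 × (0.66)^2 × (0.65)^1
Step 3: rate = 0.014 × 0.4356 × 0.65 = 0.00396396 M/s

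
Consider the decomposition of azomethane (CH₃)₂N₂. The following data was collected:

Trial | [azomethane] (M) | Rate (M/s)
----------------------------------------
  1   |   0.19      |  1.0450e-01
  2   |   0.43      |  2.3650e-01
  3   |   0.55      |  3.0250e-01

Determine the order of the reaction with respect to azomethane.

first order (1)

Step 1: Compare trials to find order n where rate₂/rate₁ = ([azomethane]₂/[azomethane]₁)^n
Step 2: rate₂/rate₁ = 2.3650e-01/1.0450e-01 = 2.263
Step 3: [azomethane]₂/[azomethane]₁ = 0.43/0.19 = 2.263
Step 4: n = ln(2.263)/ln(2.263) = 1.00 ≈ 1
Step 5: The reaction is first order in azomethane.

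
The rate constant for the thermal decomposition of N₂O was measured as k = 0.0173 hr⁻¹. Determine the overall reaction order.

first order (1)

Step 1: The units of k for an nth-order reaction are (concentration)^(1-n)·(time)⁻¹.
Step 2: Here k has units hr⁻¹, so the concentration exponent is 0.
Step 3: 1 - n = 0 ⇒ n = 1. The reaction is first order.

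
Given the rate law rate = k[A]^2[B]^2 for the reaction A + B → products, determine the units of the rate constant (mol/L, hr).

(mol/L)⁻³·hr⁻¹

Step 1: Overall order = 2 + 2 = 4.
Step 2: rate has units mol/L·hr⁻¹; [A]^2[B]^2 has units (mol/L)^4.
Step 3: k = rate/([A]^2[B]^2), so units of k = (mol/L)^(1-4)·hr⁻¹ = (mol/L)⁻³·hr⁻¹.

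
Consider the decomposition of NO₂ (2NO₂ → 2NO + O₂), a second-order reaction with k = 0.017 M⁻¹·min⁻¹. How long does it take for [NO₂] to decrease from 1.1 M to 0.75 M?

24.96 min

Step 1: For second-order: t = (1/[NO₂] - 1/[NO₂]₀)/k
Step 2: t = (1/0.75 - 1/1.1)/0.017
Step 3: t = (1.333 - 0.9091)/0.017
Step 4: t = 0.4242/0.017 = 24.96 min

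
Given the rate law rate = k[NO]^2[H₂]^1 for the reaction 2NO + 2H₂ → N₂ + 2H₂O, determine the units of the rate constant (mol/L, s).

(mol/L)⁻²·s⁻¹

Step 1: Overall order = 2 + 1 = 3.
Step 2: rate has units mol/L·s⁻¹; [NO]^2[H₂]^1 has units (mol/L)^3.
Step 3: k = rate/([NO]^2[H₂]^1), so units of k = (mol/L)^(1-3)·s⁻¹ = (mol/L)⁻²·s⁻¹.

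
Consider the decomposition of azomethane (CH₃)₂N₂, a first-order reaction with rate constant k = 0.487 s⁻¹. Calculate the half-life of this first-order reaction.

1.423 s

Step 1: For a first-order reaction, t₁/₂ = ln(2)/k
Step 2: t₁/₂ = ln(2)/0.487
Step 3: t₁/₂ = 0.6931/0.487 = 1.423 s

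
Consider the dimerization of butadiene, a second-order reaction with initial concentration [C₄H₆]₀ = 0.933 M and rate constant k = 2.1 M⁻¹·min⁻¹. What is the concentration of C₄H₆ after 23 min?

0.02025 M

Step 1: For a second-order reaction: 1/[C₄H₆] = 1/[C₄H₆]₀ + kt
Step 2: 1/[C₄H₆] = 1/0.933 + 2.1 × 23
Step 3: 1/[C₄H₆] = 1.072 + 48.3 = 49.37
Step 4: [C₄H₆] = 1/49.37 = 0.02025 M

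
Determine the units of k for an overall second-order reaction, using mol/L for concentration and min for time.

(mol/L)⁻¹·min⁻¹

Step 1: For overall order n, rate = k × (concentration)^n.
Step 2: Rate has units mol/L·min⁻¹; concentration term has units (mol/L)^2.
Step 3: k = rate / (concentration)^n, so units of k = (mol/L)^(1-2)·min⁻¹ = (mol/L)⁻¹·min⁻¹.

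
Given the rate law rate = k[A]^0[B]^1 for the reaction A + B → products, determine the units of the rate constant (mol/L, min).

min⁻¹

Step 1: Overall order = 0 + 1 = 1.
Step 2: rate has units mol/L·min⁻¹; [A]^0[B]^1 has units (mol/L)^1.
Step 3: k = rate/([A]^0[B]^1), so units of k = (mol/L)^(1-1)·min⁻¹ = min⁻¹.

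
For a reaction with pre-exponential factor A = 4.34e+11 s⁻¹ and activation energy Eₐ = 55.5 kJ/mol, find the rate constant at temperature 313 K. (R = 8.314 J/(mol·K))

2.37e+02 s⁻¹

Step 1: Use the Arrhenius equation: k = A × exp(-Eₐ/RT)
Step 2: Convert Eₐ to J/mol: 55.5 kJ/mol = 55500 J/mol
Step 3: Calculate the exponent: -Eₐ/(RT) = -55500/(8.314 × 313) = -21.32743
Step 4: k = 4.34e+11 × exp(-21.32743)
Step 5: k = 4.34e+11 × 5.46531e-10 = 2.3719e+02 s⁻¹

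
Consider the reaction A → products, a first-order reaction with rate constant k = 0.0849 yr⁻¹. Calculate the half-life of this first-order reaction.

8.164 yr

Step 1: For a first-order reaction, t₁/₂ = ln(2)/k
Step 2: t₁/₂ = ln(2)/0.0849
Step 3: t₁/₂ = 0.6931/0.0849 = 8.164 yr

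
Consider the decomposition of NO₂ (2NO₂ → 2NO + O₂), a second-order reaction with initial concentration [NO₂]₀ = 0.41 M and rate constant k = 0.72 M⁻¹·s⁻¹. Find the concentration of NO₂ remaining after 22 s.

0.05471 M

Step 1: For a second-order reaction: 1/[NO₂] = 1/[NO₂]₀ + kt
Step 2: 1/[NO₂] = 1/0.41 + 0.72 × 22
Step 3: 1/[NO₂] = 2.439 + 15.84 = 18.28
Step 4: [NO₂] = 1/18.28 = 0.05471 M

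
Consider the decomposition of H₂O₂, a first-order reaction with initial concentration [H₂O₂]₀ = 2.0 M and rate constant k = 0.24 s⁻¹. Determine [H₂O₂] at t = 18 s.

0.0266 M

Step 1: For a first-order reaction: [H₂O₂] = [H₂O₂]₀ × e^(-kt)
Step 2: [H₂O₂] = 2.0 × e^(-0.24 × 18)
Step 3: [H₂O₂] = 2.0 × e^(-4.32)
Step 4: [H₂O₂] = 2.0 × 0.0132999 = 0.0266 M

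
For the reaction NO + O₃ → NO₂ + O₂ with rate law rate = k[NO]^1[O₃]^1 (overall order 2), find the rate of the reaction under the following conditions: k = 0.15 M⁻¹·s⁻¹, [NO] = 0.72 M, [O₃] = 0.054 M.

0.005832 M/s

Step 1: The rate law is rate = k[NO]^1[O₃]^1, overall order = 1+1 = 2
Step 2: Substitute values: rate = 0.15 × (0.72)^1 × (0.054)^1
Step 3: rate = 0.15 × 0.72 × 0.054 = 0.005832 M/s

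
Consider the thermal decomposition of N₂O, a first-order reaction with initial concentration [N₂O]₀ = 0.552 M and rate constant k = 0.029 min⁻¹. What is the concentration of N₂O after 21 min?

0.3002 M

Step 1: For a first-order reaction: [N₂O] = [N₂O]₀ × e^(-kt)
Step 2: [N₂O] = 0.552 × e^(-0.029 × 21)
Step 3: [N₂O] = 0.552 × e^(-0.609)
Step 4: [N₂O] = 0.552 × 0.543894 = 0.3002 M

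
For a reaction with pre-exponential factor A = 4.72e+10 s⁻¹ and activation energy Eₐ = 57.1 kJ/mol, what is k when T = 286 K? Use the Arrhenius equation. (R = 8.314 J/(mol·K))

1.76e+00 s⁻¹

Step 1: Use the Arrhenius equation: k = A × exp(-Eₐ/RT)
Step 2: Convert Eₐ to J/mol: 57.1 kJ/mol = 57100 J/mol
Step 3: Calculate the exponent: -Eₐ/(RT) = -57100/(8.314 × 286) = -24.01375
Step 4: k = 4.72e+10 × exp(-24.01375)
Step 5: k = 4.72e+10 × 3.72358e-11 = 1.7575e+00 s⁻¹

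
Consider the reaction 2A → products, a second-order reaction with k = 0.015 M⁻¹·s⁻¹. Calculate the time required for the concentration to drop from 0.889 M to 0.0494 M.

1275 s

Step 1: For second-order: t = (1/[A] - 1/[A]₀)/k
Step 2: t = (1/0.0494 - 1/0.889)/0.015
Step 3: t = (20.24 - 1.125)/0.015
Step 4: t = 19.12/0.015 = 1275 s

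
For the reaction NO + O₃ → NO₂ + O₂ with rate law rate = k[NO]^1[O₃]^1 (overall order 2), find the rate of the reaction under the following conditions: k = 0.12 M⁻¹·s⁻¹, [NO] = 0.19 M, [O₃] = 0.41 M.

0.009348 M/s

Step 1: The rate law is rate = k[NO]^1[O₃]^1, overall order = 1+1 = 2
Step 2: Substitute values: rate = 0.12 × (0.19)^1 × (0.41)^1
Step 3: rate = 0.12 × 0.19 × 0.41 = 0.009348 M/s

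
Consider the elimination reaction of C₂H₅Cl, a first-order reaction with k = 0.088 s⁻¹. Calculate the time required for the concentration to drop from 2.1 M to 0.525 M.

15.75 s

Step 1: For first-order: t = ln([C₂H₅Cl]₀/[C₂H₅Cl])/k
Step 2: t = ln(2.1/0.525)/0.088
Step 3: t = ln(4)/0.088
Step 4: t = 1.386/0.088 = 15.75 s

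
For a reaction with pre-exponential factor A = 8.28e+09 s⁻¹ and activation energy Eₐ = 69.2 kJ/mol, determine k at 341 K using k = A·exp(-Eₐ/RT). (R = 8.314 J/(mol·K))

2.08e-01 s⁻¹

Step 1: Use the Arrhenius equation: k = A × exp(-Eₐ/RT)
Step 2: Convert Eₐ to J/mol: 69.2 kJ/mol = 69200 J/mol
Step 3: Calculate the exponent: -Eₐ/(RT) = -69200/(8.314 × 341) = -24.40853
Step 4: k = 8.28e+09 × exp(-24.40853)
Step 5: k = 8.28e+09 × 2.50905e-11 = 2.0775e-01 s⁻¹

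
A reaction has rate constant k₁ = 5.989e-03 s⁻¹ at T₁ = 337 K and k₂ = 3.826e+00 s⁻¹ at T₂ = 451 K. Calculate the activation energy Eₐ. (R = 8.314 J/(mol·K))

71.6 kJ/mol

Step 1: Use the two-temperature Arrhenius form: ln(k₂/k₁) = -Eₐ/R × (1/T₂ - 1/T₁)
Step 2: ln(k₂/k₁) = ln(3.826e+00/5.989e-03) = ln(638.838) = 6.45965
Step 3: 1/T₂ - 1/T₁ = 1/451 - 1/337 = -7.500642e-04 K⁻¹
Step 4: Eₐ = -R × ln(k₂/k₁) / (1/T₂ - 1/T₁) = -8.314 × 6.45965 / -7.500642e-04
Step 5: Eₐ = 7.1601e+04 J/mol = 71.6 kJ/mol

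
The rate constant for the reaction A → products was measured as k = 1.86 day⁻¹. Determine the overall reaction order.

first order (1)

Step 1: The units of k for an nth-order reaction are (concentration)^(1-n)·(time)⁻¹.
Step 2: Here k has units day⁻¹, so the concentration exponent is 0.
Step 3: 1 - n = 0 ⇒ n = 1. The reaction is first order.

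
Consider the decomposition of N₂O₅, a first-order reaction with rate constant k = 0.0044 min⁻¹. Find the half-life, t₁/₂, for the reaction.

157.5 min

Step 1: For a first-order reaction, t₁/₂ = ln(2)/k
Step 2: t₁/₂ = ln(2)/0.0044
Step 3: t₁/₂ = 0.6931/0.0044 = 157.5 min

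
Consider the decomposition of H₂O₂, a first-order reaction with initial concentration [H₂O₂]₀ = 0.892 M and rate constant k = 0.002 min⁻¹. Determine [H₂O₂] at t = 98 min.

0.7332 M

Step 1: For a first-order reaction: [H₂O₂] = [H₂O₂]₀ × e^(-kt)
Step 2: [H₂O₂] = 0.892 × e^(-0.002 × 98)
Step 3: [H₂O₂] = 0.892 × e^(-0.196)
Step 4: [H₂O₂] = 0.892 × 0.822012 = 0.7332 M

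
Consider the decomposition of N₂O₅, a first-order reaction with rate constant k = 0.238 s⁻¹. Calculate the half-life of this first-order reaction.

2.912 s

Step 1: For a first-order reaction, t₁/₂ = ln(2)/k
Step 2: t₁/₂ = ln(2)/0.238
Step 3: t₁/₂ = 0.6931/0.238 = 2.912 s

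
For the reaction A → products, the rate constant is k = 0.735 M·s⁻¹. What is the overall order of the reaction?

zeroth order (0)

Step 1: The units of k for an nth-order reaction are (concentration)^(1-n)·(time)⁻¹.
Step 2: Here k has units M·s⁻¹, so the concentration exponent is 1.
Step 3: 1 - n = 1 ⇒ n = 0. The reaction is zeroth order.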